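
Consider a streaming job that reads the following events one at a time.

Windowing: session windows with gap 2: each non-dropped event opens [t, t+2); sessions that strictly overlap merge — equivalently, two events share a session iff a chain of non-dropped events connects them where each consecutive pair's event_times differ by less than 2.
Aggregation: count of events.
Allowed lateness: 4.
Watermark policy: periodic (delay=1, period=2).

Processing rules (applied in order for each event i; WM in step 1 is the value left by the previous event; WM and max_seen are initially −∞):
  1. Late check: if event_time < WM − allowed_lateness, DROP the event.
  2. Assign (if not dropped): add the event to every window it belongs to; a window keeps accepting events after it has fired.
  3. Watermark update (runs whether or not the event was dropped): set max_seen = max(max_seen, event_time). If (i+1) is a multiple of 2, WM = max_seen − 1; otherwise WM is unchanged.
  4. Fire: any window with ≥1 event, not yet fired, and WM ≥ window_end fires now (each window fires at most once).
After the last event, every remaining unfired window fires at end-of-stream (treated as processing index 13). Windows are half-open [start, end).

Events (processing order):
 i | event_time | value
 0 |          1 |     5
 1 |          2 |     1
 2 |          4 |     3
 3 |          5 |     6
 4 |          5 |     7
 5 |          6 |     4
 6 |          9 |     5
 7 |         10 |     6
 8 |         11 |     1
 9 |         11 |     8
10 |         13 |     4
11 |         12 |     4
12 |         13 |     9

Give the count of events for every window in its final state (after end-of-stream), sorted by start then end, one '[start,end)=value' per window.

i=0 t=1 v=5: → [1,3); WM=−∞
i=1 t=2 v=1: → [1,4); WM=1
i=2 t=4 v=3: → [4,6); WM=1
i=3 t=5 v=6: → [4,7); WM=4
i=4 t=5 v=7: → [4,7); WM=4
i=5 t=6 v=4: → [4,8); WM=5
i=6 t=9 v=5: → [9,11); WM=5
i=7 t=10 v=6: → [9,12); WM=9
i=8 t=11 v=1: → [9,13); WM=9
i=9 t=11 v=8: → [9,13); WM=10
i=10 t=13 v=4: → [13,15); WM=10
i=11 t=12 v=4: → [9,15); WM=12
i=12 t=13 v=9: → [9,15); WM=12

[1,4)=2 [4,8)=4 [9,15)=7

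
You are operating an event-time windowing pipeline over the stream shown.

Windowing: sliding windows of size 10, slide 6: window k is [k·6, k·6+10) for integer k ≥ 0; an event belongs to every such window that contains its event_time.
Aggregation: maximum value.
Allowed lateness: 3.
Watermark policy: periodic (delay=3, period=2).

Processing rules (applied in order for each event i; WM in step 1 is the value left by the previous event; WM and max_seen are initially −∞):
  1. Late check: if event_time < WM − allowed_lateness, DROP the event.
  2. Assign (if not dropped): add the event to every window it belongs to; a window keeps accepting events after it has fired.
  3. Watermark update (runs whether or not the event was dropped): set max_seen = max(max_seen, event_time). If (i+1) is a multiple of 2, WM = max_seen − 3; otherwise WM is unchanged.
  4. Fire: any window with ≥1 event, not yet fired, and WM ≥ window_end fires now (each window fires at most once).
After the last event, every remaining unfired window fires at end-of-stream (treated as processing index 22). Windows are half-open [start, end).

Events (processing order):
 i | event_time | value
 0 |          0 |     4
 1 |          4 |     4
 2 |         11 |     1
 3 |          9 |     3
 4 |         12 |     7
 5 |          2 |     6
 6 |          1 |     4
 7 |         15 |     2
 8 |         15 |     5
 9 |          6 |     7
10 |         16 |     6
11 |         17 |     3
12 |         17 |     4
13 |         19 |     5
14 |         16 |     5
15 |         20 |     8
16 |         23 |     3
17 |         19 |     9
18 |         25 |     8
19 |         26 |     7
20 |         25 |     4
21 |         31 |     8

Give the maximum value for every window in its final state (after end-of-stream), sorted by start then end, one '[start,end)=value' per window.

i=0 t=0 v=4: → [0,10); WM=−∞
i=1 t=4 v=4: → [0,10); WM=1
i=2 t=11 v=1: → [6,16); WM=1
i=3 t=9 v=3: → [6,16),[0,10); WM=8
i=4 t=12 v=7: → [12,22),[6,16); WM=8
i=5 t=2 v=6: DROP (t<8-3); WM=9
i=6 t=1 v=4: DROP (t<9-3); WM=9
i=7 t=15 v=2: → [12,22),[6,16); WM=12; [0,10) fires=4
i=8 t=15 v=5: → [12,22),[6,16); WM=12
i=9 t=6 v=7: DROP (t<12-3); WM=12
i=10 t=16 v=6: → [12,22); WM=12
i=11 t=17 v=3: → [12,22); WM=14
i=12 t=17 v=4: → [12,22); WM=14
i=13 t=19 v=5: → [18,28),[12,22); WM=16; [6,16) fires=7
i=14 t=16 v=5: → [12,22); WM=16
i=15 t=20 v=8: → [18,28),[12,22); WM=17
i=16 t=23 v=3: → [18,28); WM=17
i=17 t=19 v=9: → [18,28),[12,22); WM=20
i=18 t=25 v=8: → [24,34),[18,28); WM=20
i=19 t=26 v=7: → [24,34),[18,28); WM=23; [12,22) fires=9
i=20 t=25 v=4: → [24,34),[18,28); WM=23
i=21 t=31 v=8: → [30,40),[24,34); WM=28; [18,28) fires=9

[0,10)=4 [6,16)=7 [12,22)=9 [18,28)=9 [24,34)=8 [30,40)=8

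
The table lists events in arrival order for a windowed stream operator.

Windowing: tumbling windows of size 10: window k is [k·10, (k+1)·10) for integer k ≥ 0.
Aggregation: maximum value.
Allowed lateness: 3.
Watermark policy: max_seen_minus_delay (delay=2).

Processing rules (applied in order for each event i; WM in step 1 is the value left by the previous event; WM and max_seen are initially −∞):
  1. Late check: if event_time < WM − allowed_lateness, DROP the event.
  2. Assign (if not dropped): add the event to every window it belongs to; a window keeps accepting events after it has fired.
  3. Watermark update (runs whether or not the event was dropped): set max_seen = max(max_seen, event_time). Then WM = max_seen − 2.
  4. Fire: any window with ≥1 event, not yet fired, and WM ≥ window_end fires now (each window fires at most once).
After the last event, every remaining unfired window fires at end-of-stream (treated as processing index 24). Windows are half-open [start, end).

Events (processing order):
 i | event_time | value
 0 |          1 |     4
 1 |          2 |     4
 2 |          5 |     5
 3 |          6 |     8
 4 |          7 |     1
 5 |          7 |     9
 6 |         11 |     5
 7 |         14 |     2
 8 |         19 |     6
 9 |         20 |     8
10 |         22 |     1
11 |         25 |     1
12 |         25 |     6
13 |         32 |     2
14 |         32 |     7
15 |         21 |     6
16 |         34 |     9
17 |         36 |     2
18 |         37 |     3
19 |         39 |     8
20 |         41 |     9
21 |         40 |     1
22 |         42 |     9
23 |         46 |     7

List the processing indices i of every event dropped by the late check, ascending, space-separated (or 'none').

15

i=0 t=1 v=4: → [0,10); WM=-1
i=1 t=2 v=4: → [0,10); WM=0
i=2 t=5 v=5: → [0,10); WM=3
i=3 t=6 v=8: → [0,10); WM=4
i=4 t=7 v=1: → [0,10); WM=5
i=5 t=7 v=9: → [0,10); WM=5
i=6 t=11 v=5: → [10,20); WM=9
i=7 t=14 v=2: → [10,20); WM=12; [0,10) fires=9
i=8 t=19 v=6: → [10,20); WM=17
i=9 t=20 v=8: → [20,30); WM=18
i=10 t=22 v=1: → [20,30); WM=20; [10,20) fires=6
i=11 t=25 v=1: → [20,30); WM=23
i=12 t=25 v=6: → [20,30); WM=23
i=13 t=32 v=2: → [30,40); WM=30; [20,30) fires=8
i=14 t=32 v=7: → [30,40); WM=30
i=15 t=21 v=6: DROP (t<30-3); WM=30
i=16 t=34 v=9: → [30,40); WM=32
i=17 t=36 v=2: → [30,40); WM=34
i=18 t=37 v=3: → [30,40); WM=35
i=19 t=39 v=8: → [30,40); WM=37
i=20 t=41 v=9: → [40,50); WM=39
i=21 t=40 v=1: → [40,50); WM=39
i=22 t=42 v=9: → [40,50); WM=40; [30,40) fires=9
i=23 t=46 v=7: → [40,50); WM=44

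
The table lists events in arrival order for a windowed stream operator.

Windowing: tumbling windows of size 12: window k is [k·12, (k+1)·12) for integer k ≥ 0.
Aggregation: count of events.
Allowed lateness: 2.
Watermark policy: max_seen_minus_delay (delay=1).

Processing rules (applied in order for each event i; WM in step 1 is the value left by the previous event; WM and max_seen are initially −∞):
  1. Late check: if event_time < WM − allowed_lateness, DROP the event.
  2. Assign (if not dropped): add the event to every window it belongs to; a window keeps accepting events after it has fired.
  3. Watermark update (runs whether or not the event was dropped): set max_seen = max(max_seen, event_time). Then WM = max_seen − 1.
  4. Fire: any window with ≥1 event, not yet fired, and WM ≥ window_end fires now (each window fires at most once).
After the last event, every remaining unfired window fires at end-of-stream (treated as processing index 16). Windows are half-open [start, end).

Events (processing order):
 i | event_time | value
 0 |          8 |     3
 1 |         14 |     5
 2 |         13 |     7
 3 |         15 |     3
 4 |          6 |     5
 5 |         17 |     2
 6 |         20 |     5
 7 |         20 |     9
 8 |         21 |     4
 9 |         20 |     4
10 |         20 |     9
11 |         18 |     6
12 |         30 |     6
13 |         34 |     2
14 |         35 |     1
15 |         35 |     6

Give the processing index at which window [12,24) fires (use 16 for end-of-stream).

12

i=0 t=8 v=3: → [0,12); WM=7
i=1 t=14 v=5: → [12,24); WM=13; [0,12) fires=1
i=2 t=13 v=7: → [12,24); WM=13
i=3 t=15 v=3: → [12,24); WM=14
i=4 t=6 v=5: DROP (t<14-2); WM=14
i=5 t=17 v=2: → [12,24); WM=16
i=6 t=20 v=5: → [12,24); WM=19
i=7 t=20 v=9: → [12,24); WM=19
i=8 t=21 v=4: → [12,24); WM=20
i=9 t=20 v=4: → [12,24); WM=20
i=10 t=20 v=9: → [12,24); WM=20
i=11 t=18 v=6: → [12,24); WM=20
i=12 t=30 v=6: → [24,36); WM=29; [12,24) fires=10
i=13 t=34 v=2: → [24,36); WM=33
i=14 t=35 v=1: → [24,36); WM=34
i=15 t=35 v=6: → [24,36); WM=34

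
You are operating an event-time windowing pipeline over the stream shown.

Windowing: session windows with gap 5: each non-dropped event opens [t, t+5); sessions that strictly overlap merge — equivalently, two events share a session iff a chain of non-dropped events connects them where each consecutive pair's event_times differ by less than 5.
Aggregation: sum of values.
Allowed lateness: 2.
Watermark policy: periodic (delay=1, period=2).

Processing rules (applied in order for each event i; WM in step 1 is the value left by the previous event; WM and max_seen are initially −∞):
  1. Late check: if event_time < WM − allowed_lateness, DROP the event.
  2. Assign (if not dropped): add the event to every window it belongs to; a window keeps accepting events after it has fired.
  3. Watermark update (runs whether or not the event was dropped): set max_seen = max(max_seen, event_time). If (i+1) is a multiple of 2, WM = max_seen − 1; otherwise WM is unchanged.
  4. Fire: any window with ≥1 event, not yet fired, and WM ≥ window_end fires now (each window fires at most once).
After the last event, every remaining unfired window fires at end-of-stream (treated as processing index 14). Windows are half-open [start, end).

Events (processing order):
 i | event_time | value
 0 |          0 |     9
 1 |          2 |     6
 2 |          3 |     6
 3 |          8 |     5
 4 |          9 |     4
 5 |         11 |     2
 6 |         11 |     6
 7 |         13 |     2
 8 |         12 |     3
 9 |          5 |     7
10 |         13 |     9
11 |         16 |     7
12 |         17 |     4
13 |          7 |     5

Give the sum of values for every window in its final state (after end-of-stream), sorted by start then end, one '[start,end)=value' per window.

[0,8)=21 [8,22)=42

i=0 t=0 v=9: → [0,5); WM=−∞
i=1 t=2 v=6: → [0,7); WM=1
i=2 t=3 v=6: → [0,8); WM=1
i=3 t=8 v=5: → [8,13); WM=7
i=4 t=9 v=4: → [8,14); WM=7
i=5 t=11 v=2: → [8,16); WM=10
i=6 t=11 v=6: → [8,16); WM=10
i=7 t=13 v=2: → [8,18); WM=12
i=8 t=12 v=3: → [8,18); WM=12
i=9 t=5 v=7: DROP (t<12-2); WM=12
i=10 t=13 v=9: → [8,18); WM=12
i=11 t=16 v=7: → [8,21); WM=15
i=12 t=17 v=4: → [8,22); WM=15
i=13 t=7 v=5: DROP (t<15-2); WM=16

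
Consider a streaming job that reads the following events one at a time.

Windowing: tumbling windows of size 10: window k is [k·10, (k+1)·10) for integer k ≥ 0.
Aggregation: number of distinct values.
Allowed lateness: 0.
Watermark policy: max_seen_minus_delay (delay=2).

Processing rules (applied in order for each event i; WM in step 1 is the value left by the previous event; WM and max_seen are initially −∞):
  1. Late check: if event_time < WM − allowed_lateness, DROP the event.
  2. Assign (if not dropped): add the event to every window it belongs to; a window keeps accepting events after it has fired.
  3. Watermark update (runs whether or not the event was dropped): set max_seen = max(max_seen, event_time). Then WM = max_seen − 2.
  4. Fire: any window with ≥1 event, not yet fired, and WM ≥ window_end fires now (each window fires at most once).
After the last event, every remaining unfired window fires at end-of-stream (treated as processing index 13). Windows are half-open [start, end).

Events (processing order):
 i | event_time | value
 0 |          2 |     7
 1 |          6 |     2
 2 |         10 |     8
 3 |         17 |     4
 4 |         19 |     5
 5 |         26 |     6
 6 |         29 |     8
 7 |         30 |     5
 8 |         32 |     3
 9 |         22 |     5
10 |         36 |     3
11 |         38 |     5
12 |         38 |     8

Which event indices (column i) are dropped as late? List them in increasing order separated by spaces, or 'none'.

i=0 t=2 v=7: → [0,10); WM=0
i=1 t=6 v=2: → [0,10); WM=4
i=2 t=10 v=8: → [10,20); WM=8
i=3 t=17 v=4: → [10,20); WM=15; [0,10) fires=2
i=4 t=19 v=5: → [10,20); WM=17
i=5 t=26 v=6: → [20,30); WM=24; [10,20) fires=3
i=6 t=29 v=8: → [20,30); WM=27
i=7 t=30 v=5: → [30,40); WM=28
i=8 t=32 v=3: → [30,40); WM=30; [20,30) fires=2
i=9 t=22 v=5: DROP (t<30-0); WM=30
i=10 t=36 v=3: → [30,40); WM=34
i=11 t=38 v=5: → [30,40); WM=36
i=12 t=38 v=8: → [30,40); WM=36

9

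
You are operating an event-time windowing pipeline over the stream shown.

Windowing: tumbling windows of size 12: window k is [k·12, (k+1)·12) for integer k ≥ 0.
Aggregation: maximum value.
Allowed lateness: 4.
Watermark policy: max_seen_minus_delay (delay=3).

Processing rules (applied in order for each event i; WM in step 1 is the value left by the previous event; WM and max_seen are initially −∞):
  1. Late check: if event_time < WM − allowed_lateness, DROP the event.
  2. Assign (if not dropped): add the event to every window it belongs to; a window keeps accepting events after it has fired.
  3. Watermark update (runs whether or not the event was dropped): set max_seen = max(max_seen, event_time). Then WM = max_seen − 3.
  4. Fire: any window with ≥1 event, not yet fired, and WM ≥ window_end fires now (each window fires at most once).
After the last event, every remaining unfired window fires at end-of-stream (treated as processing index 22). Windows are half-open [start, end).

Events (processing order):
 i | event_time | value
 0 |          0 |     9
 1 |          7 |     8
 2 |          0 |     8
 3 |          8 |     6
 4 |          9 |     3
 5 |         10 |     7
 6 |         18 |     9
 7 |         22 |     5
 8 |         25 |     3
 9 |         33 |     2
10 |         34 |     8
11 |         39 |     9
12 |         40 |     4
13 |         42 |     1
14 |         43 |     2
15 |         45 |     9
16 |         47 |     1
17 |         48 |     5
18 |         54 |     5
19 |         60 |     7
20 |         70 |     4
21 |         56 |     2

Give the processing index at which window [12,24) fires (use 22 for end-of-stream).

i=0 t=0 v=9: → [0,12); WM=-3
i=1 t=7 v=8: → [0,12); WM=4
i=2 t=0 v=8: → [0,12); WM=4
i=3 t=8 v=6: → [0,12); WM=5
i=4 t=9 v=3: → [0,12); WM=6
i=5 t=10 v=7: → [0,12); WM=7
i=6 t=18 v=9: → [12,24); WM=15; [0,12) fires=9
i=7 t=22 v=5: → [12,24); WM=19
i=8 t=25 v=3: → [24,36); WM=22
i=9 t=33 v=2: → [24,36); WM=30; [12,24) fires=9
i=10 t=34 v=8: → [24,36); WM=31
i=11 t=39 v=9: → [36,48); WM=36; [24,36) fires=8
i=12 t=40 v=4: → [36,48); WM=37
i=13 t=42 v=1: → [36,48); WM=39
i=14 t=43 v=2: → [36,48); WM=40
i=15 t=45 v=9: → [36,48); WM=42
i=16 t=47 v=1: → [36,48); WM=44
i=17 t=48 v=5: → [48,60); WM=45
i=18 t=54 v=5: → [48,60); WM=51; [36,48) fires=9
i=19 t=60 v=7: → [60,72); WM=57
i=20 t=70 v=4: → [60,72); WM=67; [48,60) fires=5
i=21 t=56 v=2: DROP (t<67-4); WM=67

9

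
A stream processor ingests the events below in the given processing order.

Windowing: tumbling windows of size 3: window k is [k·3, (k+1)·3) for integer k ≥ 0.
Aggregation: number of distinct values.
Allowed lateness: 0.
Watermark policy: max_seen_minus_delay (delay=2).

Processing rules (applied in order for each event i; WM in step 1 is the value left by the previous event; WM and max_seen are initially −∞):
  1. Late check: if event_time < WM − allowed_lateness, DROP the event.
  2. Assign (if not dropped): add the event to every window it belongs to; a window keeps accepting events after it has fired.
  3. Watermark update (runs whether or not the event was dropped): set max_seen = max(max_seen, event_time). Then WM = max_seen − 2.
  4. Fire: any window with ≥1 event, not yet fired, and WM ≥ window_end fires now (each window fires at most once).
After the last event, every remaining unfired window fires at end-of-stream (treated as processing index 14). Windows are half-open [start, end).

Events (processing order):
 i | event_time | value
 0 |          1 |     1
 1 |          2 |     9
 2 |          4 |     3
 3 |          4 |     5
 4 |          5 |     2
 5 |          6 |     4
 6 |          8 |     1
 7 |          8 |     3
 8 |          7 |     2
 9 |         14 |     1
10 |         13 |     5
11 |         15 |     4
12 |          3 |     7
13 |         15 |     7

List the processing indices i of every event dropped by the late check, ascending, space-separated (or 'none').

12

i=0 t=1 v=1: → [0,3); WM=-1
i=1 t=2 v=9: → [0,3); WM=0
i=2 t=4 v=3: → [3,6); WM=2
i=3 t=4 v=5: → [3,6); WM=2
i=4 t=5 v=2: → [3,6); WM=3; [0,3) fires=2
i=5 t=6 v=4: → [6,9); WM=4
i=6 t=8 v=1: → [6,9); WM=6; [3,6) fires=3
i=7 t=8 v=3: → [6,9); WM=6
i=8 t=7 v=2: → [6,9); WM=6
i=9 t=14 v=1: → [12,15); WM=12; [6,9) fires=4
i=10 t=13 v=5: → [12,15); WM=12
i=11 t=15 v=4: → [15,18); WM=13
i=12 t=3 v=7: DROP (t<13-0); WM=13
i=13 t=15 v=7: → [15,18); WM=13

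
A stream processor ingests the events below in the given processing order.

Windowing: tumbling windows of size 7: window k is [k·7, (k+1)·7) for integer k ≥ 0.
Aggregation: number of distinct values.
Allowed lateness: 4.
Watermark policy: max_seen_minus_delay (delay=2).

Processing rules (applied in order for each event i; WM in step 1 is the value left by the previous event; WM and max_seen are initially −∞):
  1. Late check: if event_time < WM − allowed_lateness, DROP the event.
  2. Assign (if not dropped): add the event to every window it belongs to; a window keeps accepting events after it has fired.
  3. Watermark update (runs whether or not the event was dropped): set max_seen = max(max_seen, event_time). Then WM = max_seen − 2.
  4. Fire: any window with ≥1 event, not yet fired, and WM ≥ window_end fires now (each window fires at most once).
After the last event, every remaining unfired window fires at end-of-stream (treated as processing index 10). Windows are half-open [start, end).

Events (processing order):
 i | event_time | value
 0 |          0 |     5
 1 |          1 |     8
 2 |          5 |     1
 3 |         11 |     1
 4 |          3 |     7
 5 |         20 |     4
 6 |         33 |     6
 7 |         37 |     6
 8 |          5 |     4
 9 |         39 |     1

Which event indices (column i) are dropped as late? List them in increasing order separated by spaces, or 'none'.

i=0 t=0 v=5: → [0,7); WM=-2
i=1 t=1 v=8: → [0,7); WM=-1
i=2 t=5 v=1: → [0,7); WM=3
i=3 t=11 v=1: → [7,14); WM=9; [0,7) fires=3
i=4 t=3 v=7: DROP (t<9-4); WM=9
i=5 t=20 v=4: → [14,21); WM=18; [7,14) fires=1
i=6 t=33 v=6: → [28,35); WM=31; [14,21) fires=1
i=7 t=37 v=6: → [35,42); WM=35; [28,35) fires=1
i=8 t=5 v=4: DROP (t<35-4); WM=35
i=9 t=39 v=1: → [35,42); WM=37

4 8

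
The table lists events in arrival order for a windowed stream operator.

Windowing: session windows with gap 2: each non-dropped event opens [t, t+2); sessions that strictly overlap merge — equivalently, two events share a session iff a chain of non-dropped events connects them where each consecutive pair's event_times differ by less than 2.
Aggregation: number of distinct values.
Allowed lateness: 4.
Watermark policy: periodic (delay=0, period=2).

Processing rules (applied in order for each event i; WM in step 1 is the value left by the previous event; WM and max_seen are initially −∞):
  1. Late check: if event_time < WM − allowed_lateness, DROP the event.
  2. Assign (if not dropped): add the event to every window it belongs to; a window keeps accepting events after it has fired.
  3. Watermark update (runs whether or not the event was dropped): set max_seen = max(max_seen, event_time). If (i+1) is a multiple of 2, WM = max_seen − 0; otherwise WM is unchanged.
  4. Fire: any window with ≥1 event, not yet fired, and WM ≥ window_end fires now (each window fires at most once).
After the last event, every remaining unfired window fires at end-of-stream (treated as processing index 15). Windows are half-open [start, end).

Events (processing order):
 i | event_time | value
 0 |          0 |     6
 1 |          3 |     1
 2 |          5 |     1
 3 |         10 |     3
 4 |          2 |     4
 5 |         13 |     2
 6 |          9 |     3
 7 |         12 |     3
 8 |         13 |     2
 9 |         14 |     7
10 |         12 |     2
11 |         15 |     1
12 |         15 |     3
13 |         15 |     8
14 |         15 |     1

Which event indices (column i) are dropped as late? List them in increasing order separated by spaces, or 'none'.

i=0 t=0 v=6: → [0,2); WM=−∞
i=1 t=3 v=1: → [3,5); WM=3
i=2 t=5 v=1: → [5,7); WM=3
i=3 t=10 v=3: → [10,12); WM=10
i=4 t=2 v=4: DROP (t<10-4); WM=10
i=5 t=13 v=2: → [13,15); WM=13
i=6 t=9 v=3: → [9,12); WM=13
i=7 t=12 v=3: → [12,15); WM=13
i=8 t=13 v=2: → [12,15); WM=13
i=9 t=14 v=7: → [12,16); WM=14
i=10 t=12 v=2: → [12,16); WM=14
i=11 t=15 v=1: → [12,17); WM=15
i=12 t=15 v=3: → [12,17); WM=15
i=13 t=15 v=8: → [12,17); WM=15
i=14 t=15 v=1: → [12,17); WM=15

4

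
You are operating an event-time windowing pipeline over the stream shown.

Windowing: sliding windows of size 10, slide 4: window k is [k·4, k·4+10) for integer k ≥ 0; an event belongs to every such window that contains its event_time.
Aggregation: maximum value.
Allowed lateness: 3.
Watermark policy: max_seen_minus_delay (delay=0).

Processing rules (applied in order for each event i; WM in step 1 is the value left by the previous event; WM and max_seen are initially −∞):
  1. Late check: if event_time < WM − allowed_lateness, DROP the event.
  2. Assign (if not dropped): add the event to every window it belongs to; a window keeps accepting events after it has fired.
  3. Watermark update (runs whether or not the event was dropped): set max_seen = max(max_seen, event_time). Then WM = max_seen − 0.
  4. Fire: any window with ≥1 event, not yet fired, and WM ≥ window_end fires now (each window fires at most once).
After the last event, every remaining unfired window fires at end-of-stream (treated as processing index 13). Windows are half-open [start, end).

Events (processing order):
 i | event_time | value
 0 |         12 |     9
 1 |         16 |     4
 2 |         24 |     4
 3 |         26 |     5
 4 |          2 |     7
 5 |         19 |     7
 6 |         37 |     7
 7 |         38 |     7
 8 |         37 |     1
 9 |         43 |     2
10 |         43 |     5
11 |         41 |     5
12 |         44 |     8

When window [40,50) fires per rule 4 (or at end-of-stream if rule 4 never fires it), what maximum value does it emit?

i=0 t=12 v=9: → [12,22),[8,18),[4,14); WM=12
i=1 t=16 v=4: → [16,26),[12,22),[8,18); WM=16; [4,14) fires=9
i=2 t=24 v=4: → [24,34),[20,30),[16,26); WM=24; [8,18) fires=9 [12,22) fires=9
i=3 t=26 v=5: → [24,34),[20,30); WM=26; [16,26) fires=4
i=4 t=2 v=7: DROP (t<26-3); WM=26
i=5 t=19 v=7: DROP (t<26-3); WM=26
i=6 t=37 v=7: → [36,46),[32,42),[28,38); WM=37; [20,30) fires=5 [24,34) fires=5
i=7 t=38 v=7: → [36,46),[32,42); WM=38; [28,38) fires=7
i=8 t=37 v=1: → [36,46),[32,42),[28,38); WM=38
i=9 t=43 v=2: → [40,50),[36,46); WM=43; [32,42) fires=7
i=10 t=43 v=5: → [40,50),[36,46); WM=43
i=11 t=41 v=5: → [40,50),[36,46),[32,42); WM=43
i=12 t=44 v=8: → [44,54),[40,50),[36,46); WM=44

8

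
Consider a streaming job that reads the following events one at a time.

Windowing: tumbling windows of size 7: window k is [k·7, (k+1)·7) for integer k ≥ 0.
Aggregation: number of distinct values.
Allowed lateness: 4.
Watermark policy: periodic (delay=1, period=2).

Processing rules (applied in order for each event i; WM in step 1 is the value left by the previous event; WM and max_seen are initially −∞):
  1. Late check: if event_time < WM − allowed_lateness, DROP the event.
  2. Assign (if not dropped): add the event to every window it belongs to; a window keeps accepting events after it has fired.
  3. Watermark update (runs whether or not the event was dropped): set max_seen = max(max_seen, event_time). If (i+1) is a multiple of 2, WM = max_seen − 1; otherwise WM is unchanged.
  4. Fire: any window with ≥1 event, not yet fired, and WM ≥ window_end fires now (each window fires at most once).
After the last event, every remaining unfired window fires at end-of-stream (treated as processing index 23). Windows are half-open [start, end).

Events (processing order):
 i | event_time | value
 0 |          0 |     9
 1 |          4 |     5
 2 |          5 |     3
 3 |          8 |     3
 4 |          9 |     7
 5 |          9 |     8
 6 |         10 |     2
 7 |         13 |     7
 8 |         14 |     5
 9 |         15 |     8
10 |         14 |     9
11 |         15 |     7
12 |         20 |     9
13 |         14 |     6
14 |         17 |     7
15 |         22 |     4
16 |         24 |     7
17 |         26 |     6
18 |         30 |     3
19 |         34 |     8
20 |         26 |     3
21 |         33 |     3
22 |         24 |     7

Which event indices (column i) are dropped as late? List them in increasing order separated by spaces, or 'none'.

i=0 t=0 v=9: → [0,7); WM=−∞
i=1 t=4 v=5: → [0,7); WM=3
i=2 t=5 v=3: → [0,7); WM=3
i=3 t=8 v=3: → [7,14); WM=7; [0,7) fires=3
i=4 t=9 v=7: → [7,14); WM=7
i=5 t=9 v=8: → [7,14); WM=8
i=6 t=10 v=2: → [7,14); WM=8
i=7 t=13 v=7: → [7,14); WM=12
i=8 t=14 v=5: → [14,21); WM=12
i=9 t=15 v=8: → [14,21); WM=14; [7,14) fires=4
i=10 t=14 v=9: → [14,21); WM=14
i=11 t=15 v=7: → [14,21); WM=14
i=12 t=20 v=9: → [14,21); WM=14
i=13 t=14 v=6: → [14,21); WM=19
i=14 t=17 v=7: → [14,21); WM=19
i=15 t=22 v=4: → [21,28); WM=21; [14,21) fires=5
i=16 t=24 v=7: → [21,28); WM=21
i=17 t=26 v=6: → [21,28); WM=25
i=18 t=30 v=3: → [28,35); WM=25
i=19 t=34 v=8: → [28,35); WM=33; [21,28) fires=3
i=20 t=26 v=3: DROP (t<33-4); WM=33
i=21 t=33 v=3: → [28,35); WM=33
i=22 t=24 v=7: DROP (t<33-4); WM=33

20 22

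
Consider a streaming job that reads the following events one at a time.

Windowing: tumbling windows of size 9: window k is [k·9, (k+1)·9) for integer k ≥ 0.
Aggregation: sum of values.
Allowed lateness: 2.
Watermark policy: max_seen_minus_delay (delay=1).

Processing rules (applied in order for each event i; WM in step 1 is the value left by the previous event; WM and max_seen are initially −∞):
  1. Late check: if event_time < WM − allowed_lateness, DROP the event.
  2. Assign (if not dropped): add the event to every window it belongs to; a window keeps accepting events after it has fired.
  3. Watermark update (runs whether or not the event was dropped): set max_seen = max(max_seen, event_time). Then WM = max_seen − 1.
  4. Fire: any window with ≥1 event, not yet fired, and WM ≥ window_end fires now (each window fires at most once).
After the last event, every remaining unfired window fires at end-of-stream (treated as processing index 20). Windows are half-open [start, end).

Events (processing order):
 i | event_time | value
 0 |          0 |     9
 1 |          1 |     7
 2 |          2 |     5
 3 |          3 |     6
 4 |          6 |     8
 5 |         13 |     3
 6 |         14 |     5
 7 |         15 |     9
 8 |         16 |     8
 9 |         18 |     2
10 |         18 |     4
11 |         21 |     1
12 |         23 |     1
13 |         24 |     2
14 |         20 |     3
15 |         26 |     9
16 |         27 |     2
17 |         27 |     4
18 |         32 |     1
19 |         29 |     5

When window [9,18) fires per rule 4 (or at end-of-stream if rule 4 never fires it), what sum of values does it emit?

25

i=0 t=0 v=9: → [0,9); WM=-1
i=1 t=1 v=7: → [0,9); WM=0
i=2 t=2 v=5: → [0,9); WM=1
i=3 t=3 v=6: → [0,9); WM=2
i=4 t=6 v=8: → [0,9); WM=5
i=5 t=13 v=3: → [9,18); WM=12; [0,9) fires=35
i=6 t=14 v=5: → [9,18); WM=13
i=7 t=15 v=9: → [9,18); WM=14
i=8 t=16 v=8: → [9,18); WM=15
i=9 t=18 v=2: → [18,27); WM=17
i=10 t=18 v=4: → [18,27); WM=17
i=11 t=21 v=1: → [18,27); WM=20; [9,18) fires=25
i=12 t=23 v=1: → [18,27); WM=22
i=13 t=24 v=2: → [18,27); WM=23
i=14 t=20 v=3: DROP (t<23-2); WM=23
i=15 t=26 v=9: → [18,27); WM=25
i=16 t=27 v=2: → [27,36); WM=26
i=17 t=27 v=4: → [27,36); WM=26
i=18 t=32 v=1: → [27,36); WM=31; [18,27) fires=19
i=19 t=29 v=5: → [27,36); WM=31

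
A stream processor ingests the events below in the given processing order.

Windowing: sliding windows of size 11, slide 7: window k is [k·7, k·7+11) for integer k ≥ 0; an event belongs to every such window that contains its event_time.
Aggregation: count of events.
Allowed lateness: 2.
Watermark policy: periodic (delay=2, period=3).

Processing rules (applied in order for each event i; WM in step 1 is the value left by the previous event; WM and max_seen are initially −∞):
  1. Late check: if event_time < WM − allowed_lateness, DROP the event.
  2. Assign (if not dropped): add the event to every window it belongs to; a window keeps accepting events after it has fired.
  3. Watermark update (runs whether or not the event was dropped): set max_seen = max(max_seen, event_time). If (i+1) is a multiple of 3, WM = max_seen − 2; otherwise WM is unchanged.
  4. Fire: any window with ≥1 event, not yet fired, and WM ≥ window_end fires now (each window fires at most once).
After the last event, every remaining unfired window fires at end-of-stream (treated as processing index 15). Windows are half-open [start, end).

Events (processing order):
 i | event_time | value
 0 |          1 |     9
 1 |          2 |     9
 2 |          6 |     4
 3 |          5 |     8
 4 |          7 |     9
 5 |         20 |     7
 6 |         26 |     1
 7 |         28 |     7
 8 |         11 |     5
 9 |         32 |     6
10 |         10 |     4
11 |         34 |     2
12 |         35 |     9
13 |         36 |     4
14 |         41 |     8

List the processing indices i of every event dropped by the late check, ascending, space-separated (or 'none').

8 10

i=0 t=1 v=9: → [0,11); WM=−∞
i=1 t=2 v=9: → [0,11); WM=−∞
i=2 t=6 v=4: → [0,11); WM=4
i=3 t=5 v=8: → [0,11); WM=4
i=4 t=7 v=9: → [7,18),[0,11); WM=4
i=5 t=20 v=7: → [14,25); WM=18; [0,11) fires=5 [7,18) fires=1
i=6 t=26 v=1: → [21,32); WM=18
i=7 t=28 v=7: → [28,39),[21,32); WM=18
i=8 t=11 v=5: DROP (t<18-2); WM=26; [14,25) fires=1
i=9 t=32 v=6: → [28,39); WM=26
i=10 t=10 v=4: DROP (t<26-2); WM=26
i=11 t=34 v=2: → [28,39); WM=32; [21,32) fires=2
i=12 t=35 v=9: → [35,46),[28,39); WM=32
i=13 t=36 v=4: → [35,46),[28,39); WM=32
i=14 t=41 v=8: → [35,46); WM=39; [28,39) fires=5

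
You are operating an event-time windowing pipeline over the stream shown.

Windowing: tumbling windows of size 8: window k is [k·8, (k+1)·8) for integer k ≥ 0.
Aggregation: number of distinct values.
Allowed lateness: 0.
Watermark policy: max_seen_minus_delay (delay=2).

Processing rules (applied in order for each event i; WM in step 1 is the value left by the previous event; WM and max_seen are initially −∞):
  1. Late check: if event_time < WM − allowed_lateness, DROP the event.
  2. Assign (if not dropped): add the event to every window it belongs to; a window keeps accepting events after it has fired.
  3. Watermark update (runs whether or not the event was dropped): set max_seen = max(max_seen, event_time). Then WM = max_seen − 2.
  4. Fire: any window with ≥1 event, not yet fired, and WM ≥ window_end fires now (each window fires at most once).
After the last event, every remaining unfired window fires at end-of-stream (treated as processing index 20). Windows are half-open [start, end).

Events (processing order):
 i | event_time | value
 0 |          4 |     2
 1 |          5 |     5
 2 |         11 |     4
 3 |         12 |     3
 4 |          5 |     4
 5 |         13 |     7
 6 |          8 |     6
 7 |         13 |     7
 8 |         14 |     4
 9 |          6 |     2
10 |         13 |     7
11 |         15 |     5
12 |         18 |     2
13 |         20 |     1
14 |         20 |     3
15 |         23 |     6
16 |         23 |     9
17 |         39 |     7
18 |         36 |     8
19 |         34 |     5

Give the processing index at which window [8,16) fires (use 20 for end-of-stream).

12

i=0 t=4 v=2: → [0,8); WM=2
i=1 t=5 v=5: → [0,8); WM=3
i=2 t=11 v=4: → [8,16); WM=9; [0,8) fires=2
i=3 t=12 v=3: → [8,16); WM=10
i=4 t=5 v=4: DROP (t<10-0); WM=10
i=5 t=13 v=7: → [8,16); WM=11
i=6 t=8 v=6: DROP (t<11-0); WM=11
i=7 t=13 v=7: → [8,16); WM=11
i=8 t=14 v=4: → [8,16); WM=12
i=9 t=6 v=2: DROP (t<12-0); WM=12
i=10 t=13 v=7: → [8,16); WM=12
i=11 t=15 v=5: → [8,16); WM=13
i=12 t=18 v=2: → [16,24); WM=16; [8,16) fires=4
i=13 t=20 v=1: → [16,24); WM=18
i=14 t=20 v=3: → [16,24); WM=18
i=15 t=23 v=6: → [16,24); WM=21
i=16 t=23 v=9: → [16,24); WM=21
i=17 t=39 v=7: → [32,40); WM=37; [16,24) fires=5
i=18 t=36 v=8: DROP (t<37-0); WM=37
i=19 t=34 v=5: DROP (t<37-0); WM=37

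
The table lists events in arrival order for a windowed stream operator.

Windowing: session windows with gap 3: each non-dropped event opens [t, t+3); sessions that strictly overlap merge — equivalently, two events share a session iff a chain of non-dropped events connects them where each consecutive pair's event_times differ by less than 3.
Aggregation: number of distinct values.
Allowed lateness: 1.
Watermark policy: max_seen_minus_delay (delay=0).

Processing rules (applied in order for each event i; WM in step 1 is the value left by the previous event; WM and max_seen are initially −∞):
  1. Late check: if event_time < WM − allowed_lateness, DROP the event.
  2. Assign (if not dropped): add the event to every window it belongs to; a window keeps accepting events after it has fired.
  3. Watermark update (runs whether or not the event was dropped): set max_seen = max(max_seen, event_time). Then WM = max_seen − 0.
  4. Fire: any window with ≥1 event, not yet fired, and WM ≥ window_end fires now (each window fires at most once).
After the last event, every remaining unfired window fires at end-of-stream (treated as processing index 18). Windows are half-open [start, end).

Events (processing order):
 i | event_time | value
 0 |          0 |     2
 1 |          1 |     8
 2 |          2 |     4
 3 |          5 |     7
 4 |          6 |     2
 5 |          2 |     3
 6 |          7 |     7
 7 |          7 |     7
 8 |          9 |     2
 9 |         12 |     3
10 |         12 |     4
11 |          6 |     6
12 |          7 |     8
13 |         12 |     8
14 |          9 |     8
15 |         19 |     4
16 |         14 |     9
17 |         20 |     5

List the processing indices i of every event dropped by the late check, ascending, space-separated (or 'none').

5 11 12 14 16

i=0 t=0 v=2: → [0,3); WM=0
i=1 t=1 v=8: → [0,4); WM=1
i=2 t=2 v=4: → [0,5); WM=2
i=3 t=5 v=7: → [5,8); WM=5
i=4 t=6 v=2: → [5,9); WM=6
i=5 t=2 v=3: DROP (t<6-1); WM=6
i=6 t=7 v=7: → [5,10); WM=7
i=7 t=7 v=7: → [5,10); WM=7
i=8 t=9 v=2: → [5,12); WM=9
i=9 t=12 v=3: → [12,15); WM=12
i=10 t=12 v=4: → [12,15); WM=12
i=11 t=6 v=6: DROP (t<12-1); WM=12
i=12 t=7 v=8: DROP (t<12-1); WM=12
i=13 t=12 v=8: → [12,15); WM=12
i=14 t=9 v=8: DROP (t<12-1); WM=12
i=15 t=19 v=4: → [19,22); WM=19
i=16 t=14 v=9: DROP (t<19-1); WM=19
i=17 t=20 v=5: → [19,23); WM=20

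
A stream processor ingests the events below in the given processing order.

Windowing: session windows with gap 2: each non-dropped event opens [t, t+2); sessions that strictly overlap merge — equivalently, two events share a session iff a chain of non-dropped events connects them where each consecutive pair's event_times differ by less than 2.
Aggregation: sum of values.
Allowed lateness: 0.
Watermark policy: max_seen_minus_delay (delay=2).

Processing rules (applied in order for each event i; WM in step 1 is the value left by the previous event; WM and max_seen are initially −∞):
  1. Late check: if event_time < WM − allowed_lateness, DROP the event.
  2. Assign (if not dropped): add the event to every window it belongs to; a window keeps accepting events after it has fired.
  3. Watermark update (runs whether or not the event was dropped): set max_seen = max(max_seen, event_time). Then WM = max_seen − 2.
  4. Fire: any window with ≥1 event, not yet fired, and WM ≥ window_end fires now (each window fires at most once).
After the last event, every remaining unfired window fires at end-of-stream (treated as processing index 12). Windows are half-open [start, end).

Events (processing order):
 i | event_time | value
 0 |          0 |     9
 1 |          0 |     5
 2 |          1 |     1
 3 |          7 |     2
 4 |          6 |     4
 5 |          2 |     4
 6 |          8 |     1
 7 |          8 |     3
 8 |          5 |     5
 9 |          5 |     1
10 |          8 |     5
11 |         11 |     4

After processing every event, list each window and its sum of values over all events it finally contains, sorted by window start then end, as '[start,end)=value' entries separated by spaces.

[0,3)=15 [6,10)=15 [11,13)=4

i=0 t=0 v=9: → [0,2); WM=-2
i=1 t=0 v=5: → [0,2); WM=-2
i=2 t=1 v=1: → [0,3); WM=-1
i=3 t=7 v=2: → [7,9); WM=5
i=4 t=6 v=4: → [6,9); WM=5
i=5 t=2 v=4: DROP (t<5-0); WM=5
i=6 t=8 v=1: → [6,10); WM=6
i=7 t=8 v=3: → [6,10); WM=6
i=8 t=5 v=5: DROP (t<6-0); WM=6
i=9 t=5 v=1: DROP (t<6-0); WM=6
i=10 t=8 v=5: → [6,10); WM=6
i=11 t=11 v=4: → [11,13); WM=9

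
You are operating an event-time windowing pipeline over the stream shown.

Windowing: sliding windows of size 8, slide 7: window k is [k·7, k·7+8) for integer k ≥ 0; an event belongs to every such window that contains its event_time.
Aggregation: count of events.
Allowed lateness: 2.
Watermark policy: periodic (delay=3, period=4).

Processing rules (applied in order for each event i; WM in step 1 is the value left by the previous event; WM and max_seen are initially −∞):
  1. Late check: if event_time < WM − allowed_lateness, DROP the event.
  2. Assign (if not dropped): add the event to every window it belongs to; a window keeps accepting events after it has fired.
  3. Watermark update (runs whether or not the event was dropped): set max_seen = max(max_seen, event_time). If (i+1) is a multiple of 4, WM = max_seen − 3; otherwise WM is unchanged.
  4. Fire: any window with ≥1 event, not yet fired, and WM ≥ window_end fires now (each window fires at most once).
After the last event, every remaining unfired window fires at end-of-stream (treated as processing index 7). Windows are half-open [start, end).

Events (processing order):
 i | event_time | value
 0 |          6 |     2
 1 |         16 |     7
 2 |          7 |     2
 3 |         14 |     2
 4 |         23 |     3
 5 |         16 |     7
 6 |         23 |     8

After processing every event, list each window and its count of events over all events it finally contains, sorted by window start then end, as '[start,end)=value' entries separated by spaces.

i=0 t=6 v=2: → [0,8); WM=−∞
i=1 t=16 v=7: → [14,22); WM=−∞
i=2 t=7 v=2: → [7,15),[0,8); WM=−∞
i=3 t=14 v=2: → [14,22),[7,15); WM=13; [0,8) fires=2
i=4 t=23 v=3: → [21,29); WM=13
i=5 t=16 v=7: → [14,22); WM=13
i=6 t=23 v=8: → [21,29); WM=13

[0,8)=2 [7,15)=2 [14,22)=3 [21,29)=2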